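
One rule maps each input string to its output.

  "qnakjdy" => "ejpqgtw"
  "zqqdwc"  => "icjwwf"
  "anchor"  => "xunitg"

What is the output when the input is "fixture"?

In each case the input is transformed by: reverse the string, then shift every letter 6 places forward in the alphabet (wrapping around).
On "fixture": the first step gives "erutxif", and the second then gives "kxazdol".

kxazdol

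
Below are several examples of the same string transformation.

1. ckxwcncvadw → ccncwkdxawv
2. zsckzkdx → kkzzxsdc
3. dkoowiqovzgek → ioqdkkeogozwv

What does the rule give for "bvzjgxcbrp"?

cgxbpvrzbj

The transformation: take characters alternately from the front and the back (1st, last, 2nd, 2nd-last, ...), then move the last 3 characters to the front (rotate right by 3).
"bvzjgxcbrp" → "bpvrzbjcgx" → "cgxbpvrzbj".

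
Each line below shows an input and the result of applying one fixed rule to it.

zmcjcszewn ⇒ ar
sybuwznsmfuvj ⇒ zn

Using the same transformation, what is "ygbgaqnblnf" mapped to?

Looking at the pairs, the operation is to shift every letter 4 places forward in the alphabet (wrapping around), then keep only the last 2 characters.
"ygbgaqnblnf" → "ckfkeurfprj" → "rj".

rj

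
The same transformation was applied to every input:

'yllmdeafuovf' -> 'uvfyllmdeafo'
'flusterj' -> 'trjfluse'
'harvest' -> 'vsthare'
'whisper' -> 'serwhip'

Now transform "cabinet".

The pattern: move the last 3 characters to the front (rotate right by 3), then swap the first and last characters.
For "cabinet", step one produces "netcabi"; step two turns that into "ietcabn".
(Check on "harvest": → "estharv" → "vsthare" ✓)

ietcabn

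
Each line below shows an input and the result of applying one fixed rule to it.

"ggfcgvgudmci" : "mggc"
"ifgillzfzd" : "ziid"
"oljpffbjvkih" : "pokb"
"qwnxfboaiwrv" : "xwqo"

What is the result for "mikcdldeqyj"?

ymdc

Rule — keep one character in every 3, starting at position 1 (positions 1st, 4th, 7th, ...), then sort the characters into reverse alphabetical order.
On "mikcdldeqyj" that produces "ymdc".
(Check on "ifgillzfzd": → "iizd" → "ziid" ✓)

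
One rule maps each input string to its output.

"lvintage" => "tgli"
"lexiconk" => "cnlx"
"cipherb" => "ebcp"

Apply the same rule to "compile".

Looking at the pairs, the operation is to keep every other character starting from the first (positions 1st, 3rd, 5th, ...), then move the last 2 characters to the front (rotate right by 2).
Applying both steps to "compile": "cmie", then "iecm".

iecm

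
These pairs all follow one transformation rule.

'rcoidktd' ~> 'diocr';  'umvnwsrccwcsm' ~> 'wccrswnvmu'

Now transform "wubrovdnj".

vorbuw

Rule — reverse the string, then delete the first 3 characters.
Applying both steps to "wubrovdnj": "jndvorbuw", then "vorbuw".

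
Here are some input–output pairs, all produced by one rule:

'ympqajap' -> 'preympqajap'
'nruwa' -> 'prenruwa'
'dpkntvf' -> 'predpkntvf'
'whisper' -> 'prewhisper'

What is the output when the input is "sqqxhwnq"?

presqqxhwnq

Looking at the pairs, the operation is to prepend "pre".
Doing the same to "sqqxhwnq": "presqqxhwnq".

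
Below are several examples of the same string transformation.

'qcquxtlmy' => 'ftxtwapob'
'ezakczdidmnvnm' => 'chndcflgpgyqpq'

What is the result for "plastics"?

osvdlwvf

The transformation: shift every letter 3 places forward in the alphabet (wrapping around), then swap each adjacent pair of characters (1↔2, 3↔4, ...).
Applying both steps to "plastics": "sodvwlfv", then "osvdlwvf".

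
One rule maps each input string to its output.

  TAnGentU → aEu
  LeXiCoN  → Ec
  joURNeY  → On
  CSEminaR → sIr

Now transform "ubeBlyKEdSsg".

Looking at the pairs, the operation is to keep one character in every 3, starting at position 2 (positions 2nd, 5th, 8th, ...), then flip the case of every letter.
Applying both steps to "ubeBlyKEdSsg": "blEs", then "BLeS".
(Check on "LeXiCoN": → "eC" → "Ec" ✓)

BLeS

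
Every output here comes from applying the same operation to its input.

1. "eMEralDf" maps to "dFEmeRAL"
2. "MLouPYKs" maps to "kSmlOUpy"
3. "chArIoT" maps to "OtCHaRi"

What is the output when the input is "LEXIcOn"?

Rule — flip the case of every letter, then move the last 2 characters to the front (rotate right by 2).
"LEXIcOn" → "lexiCoN" → "oNlexiC".
(Check on "eMEralDf": → "EmeRALdF" → "dFEmeRAL" ✓)

oNlexiC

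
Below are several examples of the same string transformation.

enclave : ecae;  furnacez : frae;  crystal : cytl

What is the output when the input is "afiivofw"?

aivf

The pattern: keep every other character starting from the first (positions 1st, 3rd, 5th, ...).
For "afiivofw" the result is "aivf".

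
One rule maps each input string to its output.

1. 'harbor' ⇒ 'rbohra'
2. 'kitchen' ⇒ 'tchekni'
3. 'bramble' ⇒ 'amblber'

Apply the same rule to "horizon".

Looking at the pairs, the operation is to swap the first and last characters, then move the first 2 characters to the end (rotate left by 2).
Applying both steps to "horizon": "norizoh", then "rizohno".

rizohno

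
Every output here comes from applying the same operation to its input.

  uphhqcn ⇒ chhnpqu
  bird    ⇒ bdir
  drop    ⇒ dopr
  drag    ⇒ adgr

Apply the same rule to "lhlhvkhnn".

hhhkllnnv

The pattern: sort the characters into alphabetical order.
"lhlhvkhnn" → "hhhkllnnv".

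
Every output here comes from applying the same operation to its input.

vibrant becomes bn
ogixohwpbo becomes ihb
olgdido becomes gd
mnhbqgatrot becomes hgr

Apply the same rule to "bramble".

al

Rule — keep one character in every 3, starting at position 3 (positions 3rd, 6th, 9th, ...).
So "bramble" becomes "al".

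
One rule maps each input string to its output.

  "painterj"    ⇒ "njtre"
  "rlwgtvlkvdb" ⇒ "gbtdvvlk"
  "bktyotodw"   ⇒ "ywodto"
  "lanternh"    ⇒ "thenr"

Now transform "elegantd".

gdatn

Looking at the pairs, the operation is to delete the first 3 characters, then take characters alternately from the front and the back (1st, last, 2nd, 2nd-last, ...).
Starting from "elegantd": after the first operation, "gantd"; after the second, "gdatn".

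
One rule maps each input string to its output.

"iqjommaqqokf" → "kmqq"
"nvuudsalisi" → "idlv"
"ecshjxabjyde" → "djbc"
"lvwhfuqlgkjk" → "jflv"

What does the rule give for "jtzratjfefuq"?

uaft

Each output is the input with this applied: keep one character in every 3, starting at position 2 (positions 2nd, 5th, 8th, ...), then swap the first and last characters.
"jtzratjfefuq" → "tafu" → "uaft".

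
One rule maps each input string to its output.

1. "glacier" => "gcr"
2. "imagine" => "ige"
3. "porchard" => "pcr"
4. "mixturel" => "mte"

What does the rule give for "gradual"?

The rule is to keep one character in every 3, starting at position 1 (positions 1st, 4th, 7th, ...).
Applying that to "gradual" gives "gdl".

gdl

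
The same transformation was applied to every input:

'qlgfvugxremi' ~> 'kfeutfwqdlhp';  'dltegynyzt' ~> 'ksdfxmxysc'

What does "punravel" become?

In each case the input is transformed by: shift every letter 1 place backward in the alphabet (wrapping around), then move the first character to the end.
On "punravel": the first step gives "otmqzudk", and the second then gives "tmqzudko".

tmqzudko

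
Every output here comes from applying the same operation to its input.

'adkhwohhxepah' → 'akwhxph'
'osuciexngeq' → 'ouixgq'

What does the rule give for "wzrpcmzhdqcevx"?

wrczdcv

What's happening: keep every other character starting from the first (positions 1st, 3rd, 5th, ...).
Applying that to "wzrpcmzhdqcevx" gives "wrczdcv".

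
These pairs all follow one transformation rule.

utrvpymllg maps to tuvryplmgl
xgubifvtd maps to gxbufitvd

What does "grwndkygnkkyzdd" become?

rgnwkdgyknykdzd

Looking at the pairs, the operation is to swap each adjacent pair of characters (1↔2, 3↔4, ...).
Applying that to "grwndkygnkkyzdd" gives "rgnwkdgyknykdzd".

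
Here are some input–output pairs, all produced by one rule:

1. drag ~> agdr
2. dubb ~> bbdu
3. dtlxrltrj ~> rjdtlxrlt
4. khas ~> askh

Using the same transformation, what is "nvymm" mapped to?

mmnvy

Looking at the pairs, the operation is to move the last 2 characters to the front (rotate right by 2).
"nvymm" → "mmnvy".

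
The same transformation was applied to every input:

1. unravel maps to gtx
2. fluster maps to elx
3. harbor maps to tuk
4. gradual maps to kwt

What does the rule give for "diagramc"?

bztv

What's happening: keep every other character starting from the second (positions 2nd, 4th, 6th, ...), then shift every letter 7 places backward in the alphabet (wrapping around).
"diagramc" → "igac" → "bztv".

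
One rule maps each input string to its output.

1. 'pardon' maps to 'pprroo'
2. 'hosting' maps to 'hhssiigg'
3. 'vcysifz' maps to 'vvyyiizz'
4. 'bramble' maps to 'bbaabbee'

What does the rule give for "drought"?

The transformation: keep every other character starting from the first (positions 1st, 3rd, 5th, ...), then double every character.
Starting from "drought": after the first operation, "dogt"; after the second, "ddooggtt".

ddooggtt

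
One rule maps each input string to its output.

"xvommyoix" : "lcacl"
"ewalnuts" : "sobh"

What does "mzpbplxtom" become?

addlc

Looking at the pairs, the operation is to keep every other character starting from the first (positions 1st, 3rd, 5th, ...), then shift every letter 12 places backward in the alphabet (wrapping around).
"mzpbplxtom" → "mppxo" → "addlc".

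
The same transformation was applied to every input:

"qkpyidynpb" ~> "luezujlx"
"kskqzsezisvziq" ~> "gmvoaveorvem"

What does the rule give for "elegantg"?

What's happening: shift every letter 4 places backward in the alphabet (wrapping around), then delete the first 2 characters.
"elegantg" → "ahacwjpc" → "acwjpc".

acwjpc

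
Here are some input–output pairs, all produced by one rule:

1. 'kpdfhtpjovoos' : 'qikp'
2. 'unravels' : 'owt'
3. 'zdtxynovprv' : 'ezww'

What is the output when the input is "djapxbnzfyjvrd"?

kyake

Each output is the input with this applied: keep one character in every 3, starting at position 2 (positions 2nd, 5th, 8th, ...), then shift every letter 1 place forward in the alphabet (wrapping around).
Doing the same to "djapxbnzfyjvrd": "kyake".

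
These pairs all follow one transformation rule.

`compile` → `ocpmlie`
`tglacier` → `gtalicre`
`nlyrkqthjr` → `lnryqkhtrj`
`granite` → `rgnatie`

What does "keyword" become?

ekwyrod

Looking at the pairs, the operation is to swap each adjacent pair of characters (1↔2, 3↔4, ...).
For "keyword" the result is "ekwyrod".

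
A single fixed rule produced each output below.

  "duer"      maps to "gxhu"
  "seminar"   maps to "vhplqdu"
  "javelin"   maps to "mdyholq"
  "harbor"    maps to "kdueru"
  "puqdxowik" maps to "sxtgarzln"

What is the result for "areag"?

duhdj

Looking at the pairs, the operation is to shift every letter 3 places forward in the alphabet (wrapping around).
"areag" → "duhdj".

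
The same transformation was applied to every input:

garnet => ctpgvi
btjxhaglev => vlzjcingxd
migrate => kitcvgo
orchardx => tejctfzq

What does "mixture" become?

Each output is the input with this applied: move the first character to the end, then shift every letter 2 places forward in the alphabet (wrapping around).
Starting from "mixture": after the first operation, "ixturem"; after the second, "kzvwtgo".
(Check on "garnet": → "arnetg" → "ctpgvi" ✓)

kzvwtgo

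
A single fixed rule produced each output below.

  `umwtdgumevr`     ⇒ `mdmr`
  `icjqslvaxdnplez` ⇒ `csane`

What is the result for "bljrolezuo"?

The rule is to keep one character in every 3, starting at position 2 (positions 2nd, 5th, 8th, ...).
"bljrolezuo" → "loz".

loz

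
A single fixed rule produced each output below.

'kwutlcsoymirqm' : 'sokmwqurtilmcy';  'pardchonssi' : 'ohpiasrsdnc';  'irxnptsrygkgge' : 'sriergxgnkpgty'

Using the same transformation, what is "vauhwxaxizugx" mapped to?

xavxaguuhzwix

Rule — take characters alternately from the front and the back (1st, last, 2nd, 2nd-last, ...), then move the last 2 characters to the front (rotate right by 2).
"vauhwxaxizugx" → "xavxaguuhzwix".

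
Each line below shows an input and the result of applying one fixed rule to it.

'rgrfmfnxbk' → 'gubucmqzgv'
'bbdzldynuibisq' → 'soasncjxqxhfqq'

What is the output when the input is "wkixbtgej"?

xmqivtylz

The pattern: shift every letter 11 places backward in the alphabet (wrapping around), then move the first 2 characters to the end (rotate left by 2).
Applying that to "wkixbtgej" gives "xmqivtylz".
(Check on "bbdzldynuibisq": → "qqsoasncjxqxhf" → "soasncjxqxhfqq" ✓)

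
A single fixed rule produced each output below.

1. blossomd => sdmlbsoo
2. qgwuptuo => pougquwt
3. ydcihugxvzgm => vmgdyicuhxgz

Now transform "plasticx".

In each case the input is transformed by: swap each adjacent pair of characters (1↔2, 3↔4, ...), then move the last 3 characters to the front (rotate right by 3).
So "plasticx" becomes "txclpsai".
(Check on "ydcihugxvzgm": → "dyicuhxgzvmg" → "vmgdyicuhxgz" ✓)

txclpsai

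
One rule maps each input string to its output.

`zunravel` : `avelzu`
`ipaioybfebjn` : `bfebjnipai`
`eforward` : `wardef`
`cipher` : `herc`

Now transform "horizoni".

Rule — swap the front and back halves of the string, then delete the last 2 characters.
For "horizoni" the result is "zoniho".

zoniho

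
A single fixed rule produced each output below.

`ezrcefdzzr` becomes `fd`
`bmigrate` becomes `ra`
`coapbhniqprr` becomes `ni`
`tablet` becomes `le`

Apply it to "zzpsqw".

Looking at the pairs, the operation is to swap the front and back halves of the string, then keep only the first 2 characters.
For "zzpsqw", step one produces "sqwzzp"; step two turns that into "sq".
(Check on "bmigrate": → "ratebmig" → "ra" ✓)

sq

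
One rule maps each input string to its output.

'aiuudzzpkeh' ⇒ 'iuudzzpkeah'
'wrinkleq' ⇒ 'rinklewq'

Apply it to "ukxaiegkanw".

kxaiegkanuw

Looking at the pairs, the operation is to swap the first and last characters, then move the first character to the end.
On "ukxaiegkanw": the first step gives "wkxaiegkanu", and the second then gives "kxaiegkanuw".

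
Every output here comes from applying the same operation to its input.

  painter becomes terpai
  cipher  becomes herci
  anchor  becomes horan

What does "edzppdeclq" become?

Rule — move the last 3 characters to the front (rotate right by 3), then delete the last character.
Applying that to "edzppdeclq" gives "clqedzppd".

clqedzppd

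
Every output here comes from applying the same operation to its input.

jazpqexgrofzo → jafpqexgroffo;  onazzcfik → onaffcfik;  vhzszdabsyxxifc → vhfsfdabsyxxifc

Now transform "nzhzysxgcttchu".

nfhfysxgcttchu

Rule — replace every "z" with "f".
"nzhzysxgcttchu" → "nfhfysxgcttchu".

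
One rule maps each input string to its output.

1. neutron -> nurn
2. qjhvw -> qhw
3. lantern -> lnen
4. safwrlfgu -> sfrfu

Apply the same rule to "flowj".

foj

Rule — keep every other character starting from the first (positions 1st, 3rd, 5th, ...).
Doing the same to "flowj": "foj".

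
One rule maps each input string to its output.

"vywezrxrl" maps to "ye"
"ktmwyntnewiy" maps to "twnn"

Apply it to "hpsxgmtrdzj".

Rule — keep every other character starting from the second (positions 2nd, 4th, 6th, ...), then delete the last 2 characters.
Starting from "hpsxgmtrdzj": after the first operation, "pxmrz"; after the second, "pxm".

pxm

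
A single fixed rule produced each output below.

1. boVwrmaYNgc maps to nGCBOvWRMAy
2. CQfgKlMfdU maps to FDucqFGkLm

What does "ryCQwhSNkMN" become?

KmnRYcqWHsn

In each case the input is transformed by: move the last 3 characters to the front (rotate right by 3), then flip the case of every letter.
Applying both steps to "ryCQwhSNkMN": "kMNryCQwhSN", then "KmnRYcqWHsn".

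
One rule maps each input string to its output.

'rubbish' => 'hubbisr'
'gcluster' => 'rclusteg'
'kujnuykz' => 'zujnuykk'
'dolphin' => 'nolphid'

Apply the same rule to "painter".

raintep

Each output is the input with this applied: swap the first and last characters.
Applying that to "painter" gives "raintep".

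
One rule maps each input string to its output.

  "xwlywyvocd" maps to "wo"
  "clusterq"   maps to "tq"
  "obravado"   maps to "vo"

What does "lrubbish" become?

The pattern: keep one character in every 3, starting at position 2 (positions 2nd, 5th, 8th, ...), then delete the first character.
On "lrubbish": the first step gives "rbh", and the second then gives "bh".
(Check on "obravado": → "bvo" → "vo" ✓)

bh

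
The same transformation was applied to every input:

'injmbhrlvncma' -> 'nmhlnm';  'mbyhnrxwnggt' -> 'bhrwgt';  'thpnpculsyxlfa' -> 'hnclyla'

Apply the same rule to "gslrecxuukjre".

What's happening: keep every other character starting from the second (positions 2nd, 4th, 6th, ...).
"gslrecxuukjre" → "srcukr".

srcukr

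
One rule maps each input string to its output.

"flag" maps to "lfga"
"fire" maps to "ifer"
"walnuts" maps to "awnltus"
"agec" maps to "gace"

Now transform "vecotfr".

evocftr

What's happening: swap each adjacent pair of characters (1↔2, 3↔4, ...).
On "vecotfr" that produces "evocftr".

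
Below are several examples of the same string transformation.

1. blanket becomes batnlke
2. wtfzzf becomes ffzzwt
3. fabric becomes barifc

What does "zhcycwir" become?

cczywrih

The rule is to sort the characters into reverse alphabetical order, then move the last 2 characters to the front (rotate right by 2).
So "zhcycwir" becomes "cczywrih".
(Check on "wtfzzf": → "zzwtff" → "ffzzwt" ✓)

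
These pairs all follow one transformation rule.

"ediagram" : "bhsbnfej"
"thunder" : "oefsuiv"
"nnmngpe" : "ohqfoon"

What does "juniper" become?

Rule — move the first 3 characters to the end (rotate left by 3), then shift every letter 1 place forward in the alphabet (wrapping around).
"juniper" → "iperjun" → "jqfskvo".

jqfskvo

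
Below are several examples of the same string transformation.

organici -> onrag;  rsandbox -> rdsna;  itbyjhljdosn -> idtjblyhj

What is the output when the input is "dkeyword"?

In each case the input is transformed by: delete the last 3 characters, then take characters alternately from the front and the back (1st, last, 2nd, 2nd-last, ...).
Working it through for "dkeyword": intermediate "dkeyw", final "dwkye".

dwkye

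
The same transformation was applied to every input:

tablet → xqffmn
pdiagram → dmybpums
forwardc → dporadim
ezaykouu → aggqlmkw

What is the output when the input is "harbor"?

Rule — shift every letter 12 places forward in the alphabet (wrapping around), then move the last 3 characters to the front (rotate right by 3).
For "harbor", step one produces "tmdnad"; step two turns that into "nadtmd".

nadtmd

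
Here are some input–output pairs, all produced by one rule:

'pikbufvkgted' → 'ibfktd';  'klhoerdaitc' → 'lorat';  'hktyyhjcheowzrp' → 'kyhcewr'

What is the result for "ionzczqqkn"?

ozzqn

Rule — keep every other character starting from the second (positions 2nd, 4th, 6th, ...).
"ionzczqqkn" → "ozzqn".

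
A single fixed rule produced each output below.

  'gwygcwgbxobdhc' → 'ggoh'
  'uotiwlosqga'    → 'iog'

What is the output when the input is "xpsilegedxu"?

igx

The rule is to delete the first 2 characters, then keep one character in every 3, starting at position 2 (positions 2nd, 5th, 8th, ...).
Doing the same to "xpsilegedxu": "igx".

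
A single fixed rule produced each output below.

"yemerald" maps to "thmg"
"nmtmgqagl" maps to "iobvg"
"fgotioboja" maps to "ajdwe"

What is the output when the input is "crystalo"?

Each output is the input with this applied: shift every letter 5 places backward in the alphabet (wrapping around), then keep every other character starting from the first (positions 1st, 3rd, 5th, ...).
For "crystalo" the result is "xtog".

xtog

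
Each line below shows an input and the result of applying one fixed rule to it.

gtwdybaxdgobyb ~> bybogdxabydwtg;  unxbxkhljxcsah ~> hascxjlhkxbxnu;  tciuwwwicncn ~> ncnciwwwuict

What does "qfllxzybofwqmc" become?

The rule is to reverse the string.
Doing the same to "qfllxzybofwqmc": "cmqwfobyzxllfq".

cmqwfobyzxllfq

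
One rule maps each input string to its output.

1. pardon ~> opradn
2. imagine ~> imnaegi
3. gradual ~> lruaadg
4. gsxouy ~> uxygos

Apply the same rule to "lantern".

nrtaeln

Rule — sort the characters into alphabetical order, then move the last 3 characters to the front (rotate right by 3).
Working it through for "lantern": intermediate "aelnnrt", final "nrtaeln".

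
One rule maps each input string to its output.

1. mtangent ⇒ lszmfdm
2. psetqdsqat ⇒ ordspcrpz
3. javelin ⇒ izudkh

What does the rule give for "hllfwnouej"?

gkkevmntd

Rule — delete the last character, then shift every letter 1 place backward in the alphabet (wrapping around).
On "hllfwnouej": the first step gives "hllfwnoue", and the second then gives "gkkevmntd".
(Check on "mtangent": → "mtangen" → "lszmfdm" ✓)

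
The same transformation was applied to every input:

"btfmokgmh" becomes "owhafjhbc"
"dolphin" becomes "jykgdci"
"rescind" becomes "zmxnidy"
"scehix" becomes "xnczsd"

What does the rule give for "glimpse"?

The transformation: shift every letter 5 places backward in the alphabet (wrapping around), then swap each adjacent pair of characters (1↔2, 3↔4, ...).
Working it through for "glimpse": intermediate "bgdhknz", final "gbhdnkz".

gbhdnkz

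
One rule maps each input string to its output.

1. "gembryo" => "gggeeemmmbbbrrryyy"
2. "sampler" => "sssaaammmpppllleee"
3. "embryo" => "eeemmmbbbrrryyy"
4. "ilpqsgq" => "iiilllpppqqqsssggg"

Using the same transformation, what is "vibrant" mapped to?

vvviiibbbrrraaannn

The rule is to repeat every character 3 times, then delete the last 3 characters.
"vibrant" → "vvviiibbbrrraaannnttt" → "vvviiibbbrrraaannn".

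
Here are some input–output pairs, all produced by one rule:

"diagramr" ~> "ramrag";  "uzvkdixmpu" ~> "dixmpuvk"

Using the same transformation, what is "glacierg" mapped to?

iergac

The rule is to delete the first 2 characters, then move the first 2 characters to the end (rotate left by 2).
Working it through for "glacierg": intermediate "acierg", final "iergac".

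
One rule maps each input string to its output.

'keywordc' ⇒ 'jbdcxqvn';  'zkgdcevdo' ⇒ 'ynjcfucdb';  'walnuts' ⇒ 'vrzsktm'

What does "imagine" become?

hdlmzhf

The rule is to take characters alternately from the front and the back (1st, last, 2nd, 2nd-last, ...), then shift every letter 1 place backward in the alphabet (wrapping around).
Starting from "imagine": after the first operation, "iemnaig"; after the second, "hdlmzhf".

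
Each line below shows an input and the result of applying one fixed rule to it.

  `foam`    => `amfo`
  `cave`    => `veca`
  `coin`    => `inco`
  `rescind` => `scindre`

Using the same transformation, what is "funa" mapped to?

Looking at the pairs, the operation is to move the first 2 characters to the end (rotate left by 2).
Doing the same to "funa": "nafu".

nafu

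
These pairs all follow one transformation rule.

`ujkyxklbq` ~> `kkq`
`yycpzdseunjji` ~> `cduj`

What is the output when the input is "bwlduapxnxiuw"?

lanu

The pattern: keep one character in every 3, starting at position 3 (positions 3rd, 6th, 9th, ...).
Applying that to "bwlduapxnxiuw" gives "lanu".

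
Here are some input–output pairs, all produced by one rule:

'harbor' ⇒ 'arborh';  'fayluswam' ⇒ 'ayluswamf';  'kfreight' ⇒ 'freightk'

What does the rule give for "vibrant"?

Looking at the pairs, the operation is to move the first character to the end.
Doing the same to "vibrant": "ibrantv".

ibrantv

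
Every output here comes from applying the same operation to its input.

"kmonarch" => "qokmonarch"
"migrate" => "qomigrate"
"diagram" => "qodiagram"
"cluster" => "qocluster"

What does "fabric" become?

qofabric

The rule is to prepend "qo".
On "fabric" that produces "qofabric".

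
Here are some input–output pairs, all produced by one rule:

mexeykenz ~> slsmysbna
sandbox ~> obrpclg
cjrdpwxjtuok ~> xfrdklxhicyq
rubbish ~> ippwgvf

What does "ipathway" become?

The pattern: shift every letter 12 places backward in the alphabet (wrapping around), then move the first character to the end.
Applying that to "ipathway" gives "dohvkomw".
(Check on "mexeykenz": → "aslsmysbn" → "slsmysbna" ✓)

dohvkomw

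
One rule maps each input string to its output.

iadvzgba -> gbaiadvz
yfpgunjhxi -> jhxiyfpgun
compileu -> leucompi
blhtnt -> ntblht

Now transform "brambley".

Each output is the input with this applied: move the first character to the end, then swap the front and back halves of the string.
Starting from "brambley": after the first operation, "rambleyb"; after the second, "leybramb".

leybramb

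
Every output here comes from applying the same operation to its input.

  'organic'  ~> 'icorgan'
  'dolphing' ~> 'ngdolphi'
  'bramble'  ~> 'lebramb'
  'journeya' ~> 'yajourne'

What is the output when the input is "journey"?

Rule — move the last 2 characters to the front (rotate right by 2).
Doing the same to "journey": "eyjourn".

eyjourn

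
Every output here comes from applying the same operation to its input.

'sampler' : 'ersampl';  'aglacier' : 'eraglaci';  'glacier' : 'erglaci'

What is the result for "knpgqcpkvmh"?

mhknpgqcpkv

Rule — move the last 2 characters to the front (rotate right by 2).
For "knpgqcpkvmh" the result is "mhknpgqcpkv".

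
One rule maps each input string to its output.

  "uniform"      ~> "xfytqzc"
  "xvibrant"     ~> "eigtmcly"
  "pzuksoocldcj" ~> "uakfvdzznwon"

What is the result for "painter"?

caltyep

What's happening: shift every letter 11 places forward in the alphabet (wrapping around), then move the last character to the front.
"painter" → "altyepc" → "caltyep".
(Check on "uniform": → "fytqzcx" → "xfytqzc" ✓)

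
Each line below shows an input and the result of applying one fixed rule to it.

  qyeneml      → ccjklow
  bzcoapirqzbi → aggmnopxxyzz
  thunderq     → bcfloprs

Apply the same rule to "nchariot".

afglmpry

Each output is the input with this applied: shift every letter 2 places backward in the alphabet (wrapping around), then sort the characters into alphabetical order.
On "nchariot" that produces "afglmpry".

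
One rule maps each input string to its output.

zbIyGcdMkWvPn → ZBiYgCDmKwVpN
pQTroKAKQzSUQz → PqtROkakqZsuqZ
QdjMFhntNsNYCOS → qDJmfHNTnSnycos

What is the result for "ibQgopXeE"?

IBqGOPxEe

The transformation: flip the case of every letter.
On "ibQgopXeE" that produces "IBqGOPxEe".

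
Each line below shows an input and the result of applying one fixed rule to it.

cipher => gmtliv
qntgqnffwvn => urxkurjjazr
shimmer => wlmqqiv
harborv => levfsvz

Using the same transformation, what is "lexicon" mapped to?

pibmgsr

In each case the input is transformed by: shift every letter 4 places forward in the alphabet (wrapping around).
Doing the same to "lexicon": "pibmgsr".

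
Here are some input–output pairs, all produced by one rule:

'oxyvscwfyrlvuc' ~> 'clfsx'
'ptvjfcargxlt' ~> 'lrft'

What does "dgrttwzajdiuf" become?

iatg

The rule is to keep one character in every 3, starting at position 2 (positions 2nd, 5th, 8th, ...), then reverse the string.
For "dgrttwzajdiuf", step one produces "gtai"; step two turns that into "iatg".
(Check on "ptvjfcargxlt": → "tfrl" → "lrft" ✓)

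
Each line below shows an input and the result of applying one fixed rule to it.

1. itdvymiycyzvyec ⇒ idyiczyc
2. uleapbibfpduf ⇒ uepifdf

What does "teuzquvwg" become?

Rule — keep every other character starting from the first (positions 1st, 3rd, 5th, ...).
Doing the same to "teuzquvwg": "tuqvg".

tuqvg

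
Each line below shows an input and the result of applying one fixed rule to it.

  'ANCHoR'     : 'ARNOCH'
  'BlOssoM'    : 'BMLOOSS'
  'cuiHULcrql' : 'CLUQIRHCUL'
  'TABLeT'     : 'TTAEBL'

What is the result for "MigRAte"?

MEITGAR

Rule — take characters alternately from the front and the back (1st, last, 2nd, 2nd-last, ...), then convert every letter to uppercase.
For "MigRAte" the result is "MEITGAR".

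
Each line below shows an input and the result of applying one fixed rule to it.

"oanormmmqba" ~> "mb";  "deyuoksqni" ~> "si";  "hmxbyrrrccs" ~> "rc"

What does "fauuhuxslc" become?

xc

Looking at the pairs, the operation is to keep one character in every 3, starting at position 1 (positions 1st, 4th, 7th, ...), then delete the first 2 characters.
Applying both steps to "fauuhuxslc": "fuxc", then "xc".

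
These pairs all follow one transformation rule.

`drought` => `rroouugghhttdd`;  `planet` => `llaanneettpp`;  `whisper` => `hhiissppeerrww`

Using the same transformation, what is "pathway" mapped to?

Rule — double every character, then move the first 2 characters to the end (rotate left by 2).
For "pathway", step one produces "ppaatthhwwaayy"; step two turns that into "aatthhwwaayypp".
(Check on "drought": → "ddrroouugghhtt" → "rroouugghhttdd" ✓)

aatthhwwaayypp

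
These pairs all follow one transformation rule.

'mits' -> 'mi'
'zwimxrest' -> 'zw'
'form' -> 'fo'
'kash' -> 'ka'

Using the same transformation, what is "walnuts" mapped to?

wa

The pattern: keep only the first 2 characters.
Applying that to "walnuts" gives "wa".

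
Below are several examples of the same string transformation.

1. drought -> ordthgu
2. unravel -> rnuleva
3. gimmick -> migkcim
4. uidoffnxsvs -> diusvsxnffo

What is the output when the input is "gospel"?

The rule is to reverse the string, then move the last 3 characters to the front (rotate right by 3).
Starting from "gospel": after the first operation, "lepsog"; after the second, "soglep".
(Check on "unravel": → "levarnu" → "rnuleva" ✓)

soglep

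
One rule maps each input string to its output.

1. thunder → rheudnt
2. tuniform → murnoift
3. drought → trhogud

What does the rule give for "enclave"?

envcale

Looking at the pairs, the operation is to take characters alternately from the front and the back (1st, last, 2nd, 2nd-last, ...), then move the first character to the end.
"enclave" → "eenvcal" → "envcale".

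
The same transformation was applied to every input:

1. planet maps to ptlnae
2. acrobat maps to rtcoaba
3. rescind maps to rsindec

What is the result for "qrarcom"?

Rule — sort the characters into reverse alphabetical order, then swap each adjacent pair of characters (1↔2, 3↔4, ...).
Starting from "qrarcom": after the first operation, "rrqomca"; after the second, "rroqcma".

rroqcma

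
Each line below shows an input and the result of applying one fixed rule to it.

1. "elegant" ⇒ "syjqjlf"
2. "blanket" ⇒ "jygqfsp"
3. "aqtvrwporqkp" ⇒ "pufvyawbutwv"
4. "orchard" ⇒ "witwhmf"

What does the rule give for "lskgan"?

The pattern: shift every letter 5 places forward in the alphabet (wrapping around), then move the last 2 characters to the front (rotate right by 2).
Applying both steps to "lskgan": "qxplfs", then "fsqxpl".

fsqxpl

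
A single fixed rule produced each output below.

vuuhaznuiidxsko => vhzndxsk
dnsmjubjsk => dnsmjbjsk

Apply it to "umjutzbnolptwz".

In each case the input is transformed by: remove every vowel.
Applying that to "umjutzbnolptwz" gives "mjtzbnlptwz".

mjtzbnlptwz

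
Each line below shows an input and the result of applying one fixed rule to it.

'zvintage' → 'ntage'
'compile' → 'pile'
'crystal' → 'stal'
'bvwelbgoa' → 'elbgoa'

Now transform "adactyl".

ctyl

In each case the input is transformed by: delete the first 3 characters.
For "adactyl" the result is "ctyl".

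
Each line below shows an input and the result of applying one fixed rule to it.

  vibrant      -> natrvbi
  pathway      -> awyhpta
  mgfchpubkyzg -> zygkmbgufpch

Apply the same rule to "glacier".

Each output is the input with this applied: move the last 2 characters to the front (rotate right by 2), then take characters alternately from the front and the back (1st, last, 2nd, 2nd-last, ...).
So "glacier" becomes "eircgal".

eircgal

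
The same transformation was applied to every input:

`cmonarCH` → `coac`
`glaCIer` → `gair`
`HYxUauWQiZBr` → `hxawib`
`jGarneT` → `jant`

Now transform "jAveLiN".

In each case the input is transformed by: keep every other character starting from the first (positions 1st, 3rd, 5th, ...), then convert every letter to lowercase.
On "jAveLiN": the first step gives "jvLN", and the second then gives "jvln".

jvln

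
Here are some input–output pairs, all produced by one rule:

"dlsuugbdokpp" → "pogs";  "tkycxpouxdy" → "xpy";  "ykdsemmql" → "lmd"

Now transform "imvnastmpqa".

psv

Each output is the input with this applied: keep one character in every 3, starting at position 3 (positions 3rd, 6th, 9th, ...), then reverse the string.
Working it through for "imvnastmpqa": intermediate "vsp", final "psv".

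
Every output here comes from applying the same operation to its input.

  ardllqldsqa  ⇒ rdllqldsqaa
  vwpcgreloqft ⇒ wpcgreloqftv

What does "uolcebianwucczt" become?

What's happening: move the first character to the end.
So "uolcebianwucczt" becomes "olcebianwuccztu".

olcebianwuccztu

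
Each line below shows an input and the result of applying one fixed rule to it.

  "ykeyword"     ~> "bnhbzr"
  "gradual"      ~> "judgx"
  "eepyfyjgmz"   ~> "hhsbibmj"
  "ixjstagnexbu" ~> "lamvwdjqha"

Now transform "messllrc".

In each case the input is transformed by: shift every letter 3 places forward in the alphabet (wrapping around), then delete the last 2 characters.
Starting from "messllrc": after the first operation, "phvvoouf"; after the second, "phvvoo".

phvvoo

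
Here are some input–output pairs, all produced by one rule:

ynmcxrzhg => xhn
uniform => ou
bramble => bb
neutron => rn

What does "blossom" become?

sb

Looking at the pairs, the operation is to move the first 3 characters to the end (rotate left by 3), then keep one character in every 3, starting at position 2 (positions 2nd, 5th, 8th, ...).
Working it through for "blossom": intermediate "ssomblo", final "sb".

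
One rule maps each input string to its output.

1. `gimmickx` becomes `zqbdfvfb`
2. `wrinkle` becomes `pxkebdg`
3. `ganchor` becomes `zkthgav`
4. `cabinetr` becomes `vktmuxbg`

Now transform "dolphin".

wghbeai

Rule — shift every letter 7 places backward in the alphabet (wrapping around), then take characters alternately from the front and the back (1st, last, 2nd, 2nd-last, ...).
Applying both steps to "dolphin": "wheiabg", then "wghbeai".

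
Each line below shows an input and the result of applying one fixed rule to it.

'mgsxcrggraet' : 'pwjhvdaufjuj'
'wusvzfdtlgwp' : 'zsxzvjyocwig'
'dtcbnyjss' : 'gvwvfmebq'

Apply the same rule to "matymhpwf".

The pattern: shift every letter 3 places forward in the alphabet (wrapping around), then take characters alternately from the front and the back (1st, last, 2nd, 2nd-last, ...).
For "matymhpwf", step one produces "pdwbpkszi"; step two turns that into "pidzwsbkp".

pidzwsbkp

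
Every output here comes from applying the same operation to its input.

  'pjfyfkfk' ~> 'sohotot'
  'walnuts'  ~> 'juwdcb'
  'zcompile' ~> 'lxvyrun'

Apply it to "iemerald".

The pattern: shift every letter 9 places forward in the alphabet (wrapping around), then delete the first character.
On "iemerald": the first step gives "rnvnajum", and the second then gives "nvnajum".
(Check on "pjfyfkfk": → "ysohotot" → "sohotot" ✓)

nvnajum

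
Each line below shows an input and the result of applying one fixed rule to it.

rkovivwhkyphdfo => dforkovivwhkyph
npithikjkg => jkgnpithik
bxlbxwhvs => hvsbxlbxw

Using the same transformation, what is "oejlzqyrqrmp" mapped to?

The pattern: move the last 3 characters to the front (rotate right by 3).
Applying that to "oejlzqyrqrmp" gives "rmpoejlzqyrq".

rmpoejlzqyrq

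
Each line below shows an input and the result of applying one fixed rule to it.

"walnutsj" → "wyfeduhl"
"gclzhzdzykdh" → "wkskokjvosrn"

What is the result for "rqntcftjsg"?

In each case the input is transformed by: shift every letter 11 places forward in the alphabet (wrapping around), then move the first 2 characters to the end (rotate left by 2).
So "rqntcftjsg" becomes "yenqeudrcb".

yenqeudrcb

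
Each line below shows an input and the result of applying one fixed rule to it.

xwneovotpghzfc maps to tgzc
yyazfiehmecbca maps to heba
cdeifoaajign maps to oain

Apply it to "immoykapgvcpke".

In each case the input is transformed by: keep every other character starting from the second (positions 2nd, 4th, 6th, ...), then keep only the last 4 characters.
Applying both steps to "immoykapgvcpke": "mokpvpe", then "pvpe".

pvpe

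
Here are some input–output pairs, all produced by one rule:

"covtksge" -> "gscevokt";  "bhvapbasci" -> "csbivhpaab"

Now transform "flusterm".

refmults

What's happening: move the last 3 characters to the front (rotate right by 3), then swap each adjacent pair of characters (1↔2, 3↔4, ...).
On "flusterm": the first step gives "ermflust", and the second then gives "refmults".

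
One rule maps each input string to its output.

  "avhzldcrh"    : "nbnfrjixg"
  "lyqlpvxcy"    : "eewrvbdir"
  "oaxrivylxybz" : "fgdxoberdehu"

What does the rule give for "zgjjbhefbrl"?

rmpphnklhxf

The transformation: shift every letter 6 places forward in the alphabet (wrapping around), then swap the first and last characters.
So "zgjjbhefbrl" becomes "rmpphnklhxf".
(Check on "avhzldcrh": → "gbnfrjixn" → "nbnfrjixg" ✓)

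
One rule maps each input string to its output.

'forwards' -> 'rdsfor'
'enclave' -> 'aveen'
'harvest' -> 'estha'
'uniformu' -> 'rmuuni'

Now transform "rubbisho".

In each case the input is transformed by: move the last 3 characters to the front (rotate right by 3), then delete the last 2 characters.
Applying that to "rubbisho" gives "shorub".
(Check on "uniformu": → "rmuunifo" → "rmuuni" ✓)

shorub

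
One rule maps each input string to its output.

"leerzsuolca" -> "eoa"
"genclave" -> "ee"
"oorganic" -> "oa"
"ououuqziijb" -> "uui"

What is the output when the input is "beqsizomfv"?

Each output is the input with this applied: keep one character in every 3, starting at position 2 (positions 2nd, 5th, 8th, ...), then keep only the vowels.
"beqsizomfv" → "eim" → "ei".

ei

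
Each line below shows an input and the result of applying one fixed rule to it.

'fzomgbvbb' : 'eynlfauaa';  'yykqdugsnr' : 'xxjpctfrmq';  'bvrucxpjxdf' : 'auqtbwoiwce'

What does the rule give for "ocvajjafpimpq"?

Each output is the input with this applied: shift every letter 1 place backward in the alphabet (wrapping around).
Applying that to "ocvajjafpimpq" gives "nbuziizeohlop".

nbuziizeohlop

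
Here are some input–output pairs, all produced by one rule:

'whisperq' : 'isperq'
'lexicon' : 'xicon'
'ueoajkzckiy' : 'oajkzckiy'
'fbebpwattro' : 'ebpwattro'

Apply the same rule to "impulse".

pulse

The rule is to delete the first 2 characters.
For "impulse" the result is "pulse".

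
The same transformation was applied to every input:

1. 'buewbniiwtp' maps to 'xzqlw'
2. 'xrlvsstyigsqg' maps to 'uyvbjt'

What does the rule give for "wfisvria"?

Looking at the pairs, the operation is to shift every letter 3 places forward in the alphabet (wrapping around), then keep every other character starting from the second (positions 2nd, 4th, 6th, ...).
Working it through for "wfisvria": intermediate "zilvyuld", final "ivud".

ivud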